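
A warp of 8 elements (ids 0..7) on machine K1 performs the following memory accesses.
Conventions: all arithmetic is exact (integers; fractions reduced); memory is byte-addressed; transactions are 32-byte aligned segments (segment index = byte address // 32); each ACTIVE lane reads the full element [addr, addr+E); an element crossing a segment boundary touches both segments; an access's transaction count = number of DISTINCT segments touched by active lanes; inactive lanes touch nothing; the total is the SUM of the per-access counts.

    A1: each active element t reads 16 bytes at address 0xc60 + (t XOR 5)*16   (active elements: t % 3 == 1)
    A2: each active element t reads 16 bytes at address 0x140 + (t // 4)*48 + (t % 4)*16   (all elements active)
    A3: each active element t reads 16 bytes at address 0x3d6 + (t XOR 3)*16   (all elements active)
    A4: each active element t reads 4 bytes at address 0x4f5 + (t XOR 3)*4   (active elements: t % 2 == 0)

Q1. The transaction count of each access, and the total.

A1: 3 transactions
A2: 4 transactions
A3: 5 transactions
A4: 2 transactions

Answer: 3,4,5,2; total 14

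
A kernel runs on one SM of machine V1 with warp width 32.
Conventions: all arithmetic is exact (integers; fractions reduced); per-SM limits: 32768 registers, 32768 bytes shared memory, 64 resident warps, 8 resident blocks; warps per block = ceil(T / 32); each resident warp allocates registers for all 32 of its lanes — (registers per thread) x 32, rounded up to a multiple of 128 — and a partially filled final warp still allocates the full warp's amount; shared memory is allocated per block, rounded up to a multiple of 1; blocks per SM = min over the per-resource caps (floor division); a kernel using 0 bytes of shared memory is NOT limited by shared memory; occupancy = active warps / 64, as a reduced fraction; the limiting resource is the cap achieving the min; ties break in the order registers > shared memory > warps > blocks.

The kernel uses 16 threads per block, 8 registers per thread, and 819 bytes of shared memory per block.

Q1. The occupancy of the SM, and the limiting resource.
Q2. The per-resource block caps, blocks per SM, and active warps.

Answer: occupancy 1/8, limited by blocks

registers: 128 blocks
shared memory: 40 blocks
warps: 64 blocks
blocks: 8 blocks

Answer: 8 blocks, 8 active warps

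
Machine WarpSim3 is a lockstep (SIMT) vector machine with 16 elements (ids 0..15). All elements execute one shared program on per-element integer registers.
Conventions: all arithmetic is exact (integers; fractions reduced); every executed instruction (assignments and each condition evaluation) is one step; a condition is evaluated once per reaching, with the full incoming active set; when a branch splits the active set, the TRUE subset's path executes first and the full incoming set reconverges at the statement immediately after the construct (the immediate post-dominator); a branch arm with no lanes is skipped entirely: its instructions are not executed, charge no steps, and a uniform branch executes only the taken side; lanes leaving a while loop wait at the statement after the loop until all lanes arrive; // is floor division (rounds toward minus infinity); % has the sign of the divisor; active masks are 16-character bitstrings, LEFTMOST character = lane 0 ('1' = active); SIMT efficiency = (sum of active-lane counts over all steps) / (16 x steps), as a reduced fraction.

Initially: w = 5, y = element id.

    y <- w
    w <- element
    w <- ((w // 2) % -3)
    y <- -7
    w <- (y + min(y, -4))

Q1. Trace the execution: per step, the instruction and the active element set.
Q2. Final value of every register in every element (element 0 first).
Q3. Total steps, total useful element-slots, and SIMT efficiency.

step 0: y <- w                       1111111111111111
step 1: w <- element                 1111111111111111
step 2: w <- ((w // 2) % -3)         1111111111111111
step 3: y <- -7                      1111111111111111
step 4: w <- (y + min(y, -4))        1111111111111111

Answer: 5 steps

w: -14,-14,-14,-14,-14,-14,-14,-14,-14,-14,-14,-14,-14,-14,-14,-14
y: -7,-7,-7,-7,-7,-7,-7,-7,-7,-7,-7,-7,-7,-7,-7,-7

steps = 5; useful = 80; efficiency = 80/80 = 1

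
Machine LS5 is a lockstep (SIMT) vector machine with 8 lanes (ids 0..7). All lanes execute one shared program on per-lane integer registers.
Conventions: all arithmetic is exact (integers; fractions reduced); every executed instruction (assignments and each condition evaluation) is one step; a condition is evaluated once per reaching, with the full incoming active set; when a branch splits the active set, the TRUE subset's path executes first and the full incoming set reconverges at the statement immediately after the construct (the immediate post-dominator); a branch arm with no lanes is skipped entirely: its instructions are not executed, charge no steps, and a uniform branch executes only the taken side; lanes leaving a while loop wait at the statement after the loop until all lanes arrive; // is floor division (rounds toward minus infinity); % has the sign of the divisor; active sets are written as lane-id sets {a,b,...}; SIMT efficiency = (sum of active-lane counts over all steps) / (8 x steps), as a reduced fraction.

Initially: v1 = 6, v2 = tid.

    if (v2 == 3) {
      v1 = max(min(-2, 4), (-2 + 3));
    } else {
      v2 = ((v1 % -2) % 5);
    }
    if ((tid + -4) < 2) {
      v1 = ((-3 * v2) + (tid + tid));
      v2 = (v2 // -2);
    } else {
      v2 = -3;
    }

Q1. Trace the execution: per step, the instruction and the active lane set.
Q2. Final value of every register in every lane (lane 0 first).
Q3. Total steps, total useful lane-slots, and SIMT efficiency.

step 0: eval (v2 == 3)               {0,1,2,3,4,5,6,7}
step 1: v1 <- max(min(-2, 4), (-2 + 3)) {3}
step 2: v2 <- ((v1 % -2) % 5)        {0,1,2,4,5,6,7}
step 3: eval ((tid + -4) < 2)        {0,1,2,3,4,5,6,7}
step 4: v1 <- ((-3 * v2) + (tid + tid)) {0,1,2,3,4,5}
step 5: v2 <- (v2 // -2)             {0,1,2,3,4,5}
step 6: v2 <- -3                     {6,7}

Answer: 7 steps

v1: 0,2,4,-3,8,10,6,6
v2: 0,0,0,-2,0,0,-3,-3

steps = 7; useful = 38; efficiency = 38/56 = 19/28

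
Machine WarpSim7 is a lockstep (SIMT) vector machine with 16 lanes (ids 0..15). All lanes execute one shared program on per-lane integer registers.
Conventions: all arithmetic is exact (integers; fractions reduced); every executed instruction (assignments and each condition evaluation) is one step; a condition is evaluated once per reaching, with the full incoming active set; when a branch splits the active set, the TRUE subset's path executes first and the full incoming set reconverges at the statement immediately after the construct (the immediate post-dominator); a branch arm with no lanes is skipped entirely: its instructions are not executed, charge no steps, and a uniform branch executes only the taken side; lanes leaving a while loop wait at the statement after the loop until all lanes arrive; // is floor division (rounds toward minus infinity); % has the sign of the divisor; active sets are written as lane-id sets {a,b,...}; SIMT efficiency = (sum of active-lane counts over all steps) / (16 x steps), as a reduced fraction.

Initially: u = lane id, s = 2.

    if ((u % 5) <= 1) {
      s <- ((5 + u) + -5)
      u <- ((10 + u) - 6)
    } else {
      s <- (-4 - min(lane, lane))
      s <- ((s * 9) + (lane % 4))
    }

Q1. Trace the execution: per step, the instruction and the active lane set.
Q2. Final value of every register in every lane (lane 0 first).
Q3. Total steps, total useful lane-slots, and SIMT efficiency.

step 0: eval ((u % 5) <= 1)          {0,1,2,3,4,5,6,7,8,9,10,11,12,13,14,15}
step 1: s <- ((5 + u) + -5)          {0,1,5,6,10,11,15}
step 2: u <- ((10 + u) - 6)          {0,1,5,6,10,11,15}
step 3: s <- (-4 - min(lane, lane))  {2,3,4,7,8,9,12,13,14}
step 4: s <- ((s * 9) + (lane % 4))  {2,3,4,7,8,9,12,13,14}

Answer: 5 steps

u: 4,5,2,3,4,9,10,7,8,9,14,15,12,13,14,19
s: 0,1,-52,-60,-72,5,6,-96,-108,-116,10,11,-144,-152,-160,15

steps = 5; useful = 48; efficiency = 48/80 = 3/5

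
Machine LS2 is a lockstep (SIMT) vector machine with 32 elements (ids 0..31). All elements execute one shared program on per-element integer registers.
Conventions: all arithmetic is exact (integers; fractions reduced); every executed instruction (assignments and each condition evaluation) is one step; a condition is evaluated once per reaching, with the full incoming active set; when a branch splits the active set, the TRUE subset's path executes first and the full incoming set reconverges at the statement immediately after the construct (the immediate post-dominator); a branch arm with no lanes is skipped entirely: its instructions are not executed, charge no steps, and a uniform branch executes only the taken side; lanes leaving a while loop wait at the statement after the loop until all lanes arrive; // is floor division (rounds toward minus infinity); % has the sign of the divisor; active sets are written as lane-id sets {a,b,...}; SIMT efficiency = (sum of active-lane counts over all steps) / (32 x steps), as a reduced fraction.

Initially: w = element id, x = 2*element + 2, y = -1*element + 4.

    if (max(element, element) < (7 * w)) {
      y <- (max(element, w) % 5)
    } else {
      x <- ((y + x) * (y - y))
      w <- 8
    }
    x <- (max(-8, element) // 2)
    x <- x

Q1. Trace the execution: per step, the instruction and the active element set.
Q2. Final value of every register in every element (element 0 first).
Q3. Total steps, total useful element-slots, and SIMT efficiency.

step 0: eval (max(element, element) < (7 * w)) {0,1,2,3,4,5,6,7,8,9,10,11,12,13,14,15,16,17,18,19,20,21,22,23,24,25,26,27,28,29,30,31}
step 1: y <- (max(element, w) % 5)   {1,2,3,4,5,6,7,8,9,10,11,12,13,14,15,16,17,18,19,20,21,22,23,24,25,26,27,28,29,30,31}
step 2: x <- ((y + x) * (y - y))     {0}
step 3: w <- 8                       {0}
step 4: x <- (max(-8, element) // 2) {0,1,2,3,4,5,6,7,8,9,10,11,12,13,14,15,16,17,18,19,20,21,22,23,24,25,26,27,28,29,30,31}
step 5: x <- x                       {0,1,2,3,4,5,6,7,8,9,10,11,12,13,14,15,16,17,18,19,20,21,22,23,24,25,26,27,28,29,30,31}

Answer: 6 steps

w: 8,1,2,3,4,5,6,7,8,9,10,11,12,13,14,15,16,17,18,19,20,21,22,23,24,25,26,27,28,29,30,31
x: 0,0,1,1,2,2,3,3,4,4,5,5,6,6,7,7,8,8,9,9,10,10,11,11,12,12,13,13,14,14,15,15
y: 4,1,2,3,4,0,1,2,3,4,0,1,2,3,4,0,1,2,3,4,0,1,2,3,4,0,1,2,3,4,0,1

steps = 6; useful = 129; efficiency = 129/192 = 43/64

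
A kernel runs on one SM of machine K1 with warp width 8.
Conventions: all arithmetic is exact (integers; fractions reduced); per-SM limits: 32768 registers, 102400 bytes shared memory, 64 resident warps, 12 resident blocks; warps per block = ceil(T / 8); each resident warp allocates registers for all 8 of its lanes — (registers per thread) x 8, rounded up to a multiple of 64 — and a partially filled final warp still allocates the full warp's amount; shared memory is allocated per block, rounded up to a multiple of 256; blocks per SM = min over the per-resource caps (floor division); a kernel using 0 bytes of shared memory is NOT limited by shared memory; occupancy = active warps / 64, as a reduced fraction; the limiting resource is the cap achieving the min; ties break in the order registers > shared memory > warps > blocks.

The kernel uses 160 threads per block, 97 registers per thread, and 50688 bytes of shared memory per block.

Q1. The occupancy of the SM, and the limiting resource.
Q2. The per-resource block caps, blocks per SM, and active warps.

Answer: occupancy 5/16, limited by registers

registers: 1 block
shared memory: 2 blocks
warps: 3 blocks
blocks: 12 blocks

Answer: 1 block, 20 active warps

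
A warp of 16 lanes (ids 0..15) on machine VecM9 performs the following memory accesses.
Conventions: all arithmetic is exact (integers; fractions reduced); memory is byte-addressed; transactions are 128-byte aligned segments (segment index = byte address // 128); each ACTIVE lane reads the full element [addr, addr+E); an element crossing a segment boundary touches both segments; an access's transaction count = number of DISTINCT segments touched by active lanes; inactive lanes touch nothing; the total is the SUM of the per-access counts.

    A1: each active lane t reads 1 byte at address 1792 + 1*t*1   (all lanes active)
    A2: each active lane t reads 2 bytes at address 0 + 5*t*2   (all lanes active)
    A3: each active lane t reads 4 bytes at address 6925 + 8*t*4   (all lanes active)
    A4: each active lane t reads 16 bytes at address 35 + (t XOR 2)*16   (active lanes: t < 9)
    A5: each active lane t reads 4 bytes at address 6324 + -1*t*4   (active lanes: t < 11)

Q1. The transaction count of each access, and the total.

A1: 1 transaction
A2: 2 transactions
A3: 4 transactions
A4: 2 transactions
A5: 1 transaction

Answer: 1,2,4,2,1; total 10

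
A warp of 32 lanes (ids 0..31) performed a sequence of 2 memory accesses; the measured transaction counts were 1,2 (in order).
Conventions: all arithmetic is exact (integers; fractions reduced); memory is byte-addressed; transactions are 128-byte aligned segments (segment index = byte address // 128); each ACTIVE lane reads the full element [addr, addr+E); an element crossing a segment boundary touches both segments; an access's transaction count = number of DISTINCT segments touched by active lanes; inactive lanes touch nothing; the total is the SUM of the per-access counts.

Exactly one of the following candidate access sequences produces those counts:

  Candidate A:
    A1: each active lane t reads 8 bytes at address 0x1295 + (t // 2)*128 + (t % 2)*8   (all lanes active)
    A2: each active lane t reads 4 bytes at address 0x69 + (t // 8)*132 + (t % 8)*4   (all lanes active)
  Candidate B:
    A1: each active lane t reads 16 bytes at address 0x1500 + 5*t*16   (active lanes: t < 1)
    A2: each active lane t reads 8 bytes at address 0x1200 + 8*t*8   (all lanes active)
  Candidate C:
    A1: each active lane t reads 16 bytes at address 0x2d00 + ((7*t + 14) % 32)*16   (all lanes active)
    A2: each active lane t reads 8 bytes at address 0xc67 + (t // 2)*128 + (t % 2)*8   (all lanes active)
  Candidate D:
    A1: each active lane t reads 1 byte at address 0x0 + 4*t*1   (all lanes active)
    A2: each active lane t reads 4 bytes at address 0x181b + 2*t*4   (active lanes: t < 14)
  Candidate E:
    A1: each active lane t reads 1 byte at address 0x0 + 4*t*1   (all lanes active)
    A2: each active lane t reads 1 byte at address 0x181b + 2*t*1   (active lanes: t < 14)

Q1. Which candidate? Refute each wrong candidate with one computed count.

A: A1 gives 16 transactions, not 1
B: A2 gives 16 transactions, not 2
C: A1 gives 4 transactions, not 1
E: A2 gives 1 transaction, not 2
D: all counts match (1,2)

Answer: D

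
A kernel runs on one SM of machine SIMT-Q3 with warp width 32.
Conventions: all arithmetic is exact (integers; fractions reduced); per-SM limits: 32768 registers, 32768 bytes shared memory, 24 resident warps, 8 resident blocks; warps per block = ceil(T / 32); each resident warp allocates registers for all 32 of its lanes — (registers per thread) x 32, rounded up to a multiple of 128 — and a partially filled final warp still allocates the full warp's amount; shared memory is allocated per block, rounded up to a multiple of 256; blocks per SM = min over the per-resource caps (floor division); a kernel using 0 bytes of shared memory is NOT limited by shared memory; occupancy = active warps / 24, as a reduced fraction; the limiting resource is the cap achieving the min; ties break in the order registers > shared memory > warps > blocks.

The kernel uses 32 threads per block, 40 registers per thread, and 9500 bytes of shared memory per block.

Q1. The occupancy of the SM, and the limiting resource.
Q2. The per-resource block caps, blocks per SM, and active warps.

Answer: occupancy 1/8, limited by shared memory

registers: 25 blocks
shared memory: 3 blocks
warps: 24 blocks
blocks: 8 blocks

Answer: 3 blocks, 3 active warps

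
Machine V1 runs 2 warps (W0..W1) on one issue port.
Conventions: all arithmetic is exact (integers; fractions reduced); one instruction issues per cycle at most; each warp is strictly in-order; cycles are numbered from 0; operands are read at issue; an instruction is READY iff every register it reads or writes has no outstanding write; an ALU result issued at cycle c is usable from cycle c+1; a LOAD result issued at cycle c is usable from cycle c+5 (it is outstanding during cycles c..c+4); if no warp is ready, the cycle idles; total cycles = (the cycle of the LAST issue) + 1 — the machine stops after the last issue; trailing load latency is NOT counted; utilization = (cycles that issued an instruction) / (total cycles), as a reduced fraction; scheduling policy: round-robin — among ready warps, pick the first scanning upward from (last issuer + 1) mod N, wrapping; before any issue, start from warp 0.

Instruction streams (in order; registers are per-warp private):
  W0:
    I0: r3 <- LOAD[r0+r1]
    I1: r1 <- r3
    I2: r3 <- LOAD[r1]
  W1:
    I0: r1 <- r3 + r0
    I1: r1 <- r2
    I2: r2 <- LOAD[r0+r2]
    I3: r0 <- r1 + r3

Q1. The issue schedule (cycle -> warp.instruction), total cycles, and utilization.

cycle 0: W0.I0
cycle 1: W1.I0
cycle 2: W1.I1
cycle 3: W1.I2
cycle 4: W1.I3
cycle 5: W0.I1
cycle 6: W0.I2

Answer: 7 cycles, utilization 1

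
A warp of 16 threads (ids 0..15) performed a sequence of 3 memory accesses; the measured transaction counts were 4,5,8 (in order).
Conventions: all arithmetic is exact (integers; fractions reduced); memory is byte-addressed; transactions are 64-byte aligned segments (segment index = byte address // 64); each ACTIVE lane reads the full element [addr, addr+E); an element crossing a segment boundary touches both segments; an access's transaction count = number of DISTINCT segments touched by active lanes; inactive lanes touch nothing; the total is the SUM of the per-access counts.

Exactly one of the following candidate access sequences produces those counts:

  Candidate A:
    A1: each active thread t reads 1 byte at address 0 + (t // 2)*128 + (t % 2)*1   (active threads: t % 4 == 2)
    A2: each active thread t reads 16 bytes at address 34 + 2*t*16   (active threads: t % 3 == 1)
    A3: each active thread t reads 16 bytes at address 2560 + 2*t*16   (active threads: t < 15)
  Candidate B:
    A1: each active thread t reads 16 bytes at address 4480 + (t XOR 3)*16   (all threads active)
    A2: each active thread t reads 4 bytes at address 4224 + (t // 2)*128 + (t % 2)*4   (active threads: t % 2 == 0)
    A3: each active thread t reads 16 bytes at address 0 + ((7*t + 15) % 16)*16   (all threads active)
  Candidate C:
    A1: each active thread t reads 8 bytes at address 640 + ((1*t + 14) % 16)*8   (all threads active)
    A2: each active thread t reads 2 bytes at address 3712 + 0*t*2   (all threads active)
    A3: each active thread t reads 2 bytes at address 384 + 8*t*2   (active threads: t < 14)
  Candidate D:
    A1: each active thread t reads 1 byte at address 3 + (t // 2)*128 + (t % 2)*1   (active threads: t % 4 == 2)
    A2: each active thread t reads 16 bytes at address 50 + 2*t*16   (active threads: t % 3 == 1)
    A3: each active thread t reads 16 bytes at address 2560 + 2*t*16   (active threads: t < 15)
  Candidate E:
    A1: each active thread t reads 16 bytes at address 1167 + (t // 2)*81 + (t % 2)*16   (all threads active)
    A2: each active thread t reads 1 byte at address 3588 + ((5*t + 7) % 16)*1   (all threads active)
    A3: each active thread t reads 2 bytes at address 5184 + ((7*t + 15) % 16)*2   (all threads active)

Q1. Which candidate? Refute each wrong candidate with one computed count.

B: A2 gives 8 transactions, not 5
C: A1 gives 2 transactions, not 4
D: A2 gives 7 transactions, not 5
E: A1 gives 10 transactions, not 4
A: all counts match (4,5,8)

Answer: A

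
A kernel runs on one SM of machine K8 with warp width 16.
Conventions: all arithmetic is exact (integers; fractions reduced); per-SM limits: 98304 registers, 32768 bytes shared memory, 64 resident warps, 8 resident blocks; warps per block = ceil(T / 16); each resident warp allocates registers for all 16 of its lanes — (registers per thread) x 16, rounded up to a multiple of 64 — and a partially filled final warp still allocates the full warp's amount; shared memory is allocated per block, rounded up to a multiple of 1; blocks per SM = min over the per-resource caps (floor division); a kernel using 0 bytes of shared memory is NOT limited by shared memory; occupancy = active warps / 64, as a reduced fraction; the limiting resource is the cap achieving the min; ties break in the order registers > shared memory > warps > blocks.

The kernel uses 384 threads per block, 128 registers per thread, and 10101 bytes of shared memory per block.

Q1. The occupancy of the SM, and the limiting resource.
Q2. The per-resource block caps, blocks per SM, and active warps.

Answer: occupancy 3/4, limited by registers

registers: 2 blocks
shared memory: 3 blocks
warps: 2 blocks
blocks: 8 blocks

Answer: 2 blocks, 48 active warps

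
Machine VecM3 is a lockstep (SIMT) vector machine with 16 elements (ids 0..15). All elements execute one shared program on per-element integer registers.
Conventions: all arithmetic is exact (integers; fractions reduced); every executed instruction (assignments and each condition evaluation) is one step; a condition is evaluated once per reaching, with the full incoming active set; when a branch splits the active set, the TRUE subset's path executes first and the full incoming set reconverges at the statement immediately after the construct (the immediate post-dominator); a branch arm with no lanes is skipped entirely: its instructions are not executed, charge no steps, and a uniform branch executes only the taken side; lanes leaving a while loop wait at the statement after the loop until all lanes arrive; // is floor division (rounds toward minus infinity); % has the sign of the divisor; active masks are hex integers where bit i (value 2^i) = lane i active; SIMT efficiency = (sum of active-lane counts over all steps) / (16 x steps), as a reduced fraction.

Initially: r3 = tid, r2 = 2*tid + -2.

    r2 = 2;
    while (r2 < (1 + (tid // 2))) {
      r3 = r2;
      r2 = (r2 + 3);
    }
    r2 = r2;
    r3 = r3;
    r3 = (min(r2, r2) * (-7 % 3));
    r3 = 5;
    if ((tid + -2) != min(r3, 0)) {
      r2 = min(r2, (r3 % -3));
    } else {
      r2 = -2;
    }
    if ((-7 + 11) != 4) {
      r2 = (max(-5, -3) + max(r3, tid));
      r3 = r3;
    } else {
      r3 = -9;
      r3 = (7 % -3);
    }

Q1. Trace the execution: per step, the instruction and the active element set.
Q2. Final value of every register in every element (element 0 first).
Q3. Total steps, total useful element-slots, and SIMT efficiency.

step 0: r2 <- 2                      0xffff
step 1: eval (r2 < (1 + (tid // 2))) 0xffff
step 2: r3 <- r2                     0xfff0
step 3: r2 <- (r2 + 3)               0xfff0
step 4: eval (r2 < (1 + (tid // 2))) 0xfff0
step 5: r3 <- r2                     0xfc00
step 6: r2 <- (r2 + 3)               0xfc00
step 7: eval (r2 < (1 + (tid // 2))) 0xfc00
step 8: r2 <- r2                     0xffff
step 9: r3 <- r3                     0xffff
step 10: r3 <- (min(r2, r2) * (-7 % 3)) 0xffff
step 11: r3 <- 5                      0xffff
step 12: eval ((tid + -2) != min(r3, 0)) 0xffff
step 13: r2 <- min(r2, (r3 % -3))     0xfffb
step 14: r2 <- -2                     0x0004
step 15: eval ((-7 + 11) != 4)        0xffff
step 16: r3 <- -9                     0xffff
step 17: r3 <- (7 % -3)               0xffff

Answer: 18 steps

r3: -2,-2,-2,-2,-2,-2,-2,-2,-2,-2,-2,-2,-2,-2,-2,-2
r2: -1,-1,-2,-1,-1,-1,-1,-1,-1,-1,-1,-1,-1,-1,-1,-1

steps = 18; useful = 230; efficiency = 230/288 = 115/144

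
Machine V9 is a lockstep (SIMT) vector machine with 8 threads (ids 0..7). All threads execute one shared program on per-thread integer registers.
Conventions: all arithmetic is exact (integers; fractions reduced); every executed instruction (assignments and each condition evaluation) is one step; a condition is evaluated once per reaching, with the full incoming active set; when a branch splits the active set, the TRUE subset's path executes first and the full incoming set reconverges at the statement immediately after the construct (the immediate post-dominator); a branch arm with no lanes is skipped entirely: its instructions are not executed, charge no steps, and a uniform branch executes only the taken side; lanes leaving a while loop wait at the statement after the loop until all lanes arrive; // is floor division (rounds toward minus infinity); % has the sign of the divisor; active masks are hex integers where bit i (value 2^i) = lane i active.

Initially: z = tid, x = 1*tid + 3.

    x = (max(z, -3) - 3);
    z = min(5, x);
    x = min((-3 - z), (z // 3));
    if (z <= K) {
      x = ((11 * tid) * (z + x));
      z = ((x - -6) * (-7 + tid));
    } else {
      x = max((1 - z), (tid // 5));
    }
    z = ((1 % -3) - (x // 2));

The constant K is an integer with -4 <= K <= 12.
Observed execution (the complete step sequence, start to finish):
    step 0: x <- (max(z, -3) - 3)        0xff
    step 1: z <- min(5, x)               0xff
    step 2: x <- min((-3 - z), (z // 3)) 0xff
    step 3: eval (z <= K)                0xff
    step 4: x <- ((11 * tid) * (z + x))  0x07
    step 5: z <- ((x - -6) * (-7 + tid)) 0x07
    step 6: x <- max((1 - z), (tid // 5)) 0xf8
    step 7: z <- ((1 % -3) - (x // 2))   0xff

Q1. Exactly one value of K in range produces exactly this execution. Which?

Answer: K = -1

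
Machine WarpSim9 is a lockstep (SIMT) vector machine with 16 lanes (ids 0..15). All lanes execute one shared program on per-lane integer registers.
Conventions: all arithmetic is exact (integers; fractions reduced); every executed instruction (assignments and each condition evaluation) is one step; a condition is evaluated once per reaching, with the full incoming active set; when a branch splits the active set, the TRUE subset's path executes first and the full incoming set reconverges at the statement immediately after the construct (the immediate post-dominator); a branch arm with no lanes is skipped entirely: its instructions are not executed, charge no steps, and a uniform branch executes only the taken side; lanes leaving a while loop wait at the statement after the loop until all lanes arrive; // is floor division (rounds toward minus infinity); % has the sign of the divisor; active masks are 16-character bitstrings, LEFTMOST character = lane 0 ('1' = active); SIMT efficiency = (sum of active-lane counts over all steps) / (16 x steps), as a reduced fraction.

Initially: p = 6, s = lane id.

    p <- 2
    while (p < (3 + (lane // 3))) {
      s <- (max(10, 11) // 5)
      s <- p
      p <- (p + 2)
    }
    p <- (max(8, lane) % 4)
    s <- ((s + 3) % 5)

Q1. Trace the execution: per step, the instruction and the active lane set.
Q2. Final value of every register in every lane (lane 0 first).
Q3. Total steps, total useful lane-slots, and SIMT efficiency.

step 0: p <- 2                       1111111111111111
step 1: eval (p < (3 + (lane // 3))) 1111111111111111
step 2: s <- (max(10, 11) // 5)      1111111111111111
step 3: s <- p                       1111111111111111
step 4: p <- (p + 2)                 1111111111111111
step 5: eval (p < (3 + (lane // 3))) 1111111111111111
step 6: s <- (max(10, 11) // 5)      0000001111111111
step 7: s <- p                       0000001111111111
step 8: p <- (p + 2)                 0000001111111111
step 9: eval (p < (3 + (lane // 3))) 0000001111111111
step 10: s <- (max(10, 11) // 5)      0000000000001111
step 11: s <- p                       0000000000001111
step 12: p <- (p + 2)                 0000000000001111
step 13: eval (p < (3 + (lane // 3))) 0000000000001111
step 14: p <- (max(8, lane) % 4)      1111111111111111
step 15: s <- ((s + 3) % 5)           1111111111111111

Answer: 16 steps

p: 0,0,0,0,0,0,0,0,0,1,2,3,0,1,2,3
s: 0,0,0,0,0,0,2,2,2,2,2,2,4,4,4,4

steps = 16; useful = 184; efficiency = 184/256 = 23/32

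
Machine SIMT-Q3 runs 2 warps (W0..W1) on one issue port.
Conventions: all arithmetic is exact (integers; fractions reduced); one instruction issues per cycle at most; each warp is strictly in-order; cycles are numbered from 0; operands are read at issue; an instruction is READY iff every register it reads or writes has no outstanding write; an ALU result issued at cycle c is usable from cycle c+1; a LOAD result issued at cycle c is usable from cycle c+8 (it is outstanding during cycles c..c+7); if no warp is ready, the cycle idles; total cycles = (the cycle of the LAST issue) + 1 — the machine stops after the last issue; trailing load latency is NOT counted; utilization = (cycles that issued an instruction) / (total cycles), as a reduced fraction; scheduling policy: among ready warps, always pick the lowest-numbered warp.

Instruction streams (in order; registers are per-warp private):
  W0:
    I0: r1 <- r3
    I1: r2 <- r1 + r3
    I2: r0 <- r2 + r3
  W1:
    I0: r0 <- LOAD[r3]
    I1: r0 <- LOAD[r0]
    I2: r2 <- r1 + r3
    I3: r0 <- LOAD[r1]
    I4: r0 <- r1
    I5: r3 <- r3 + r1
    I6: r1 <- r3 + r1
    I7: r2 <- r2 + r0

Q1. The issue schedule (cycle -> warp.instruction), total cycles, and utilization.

cycle 0: W0.I0
cycle 1: W0.I1
cycle 2: W0.I2
cycle 3: W1.I0
cycle 4: idle
cycle 5: idle
cycle 6: idle
cycle 7: idle
cycle 8: idle
cycle 9: idle
cycle 10: idle
cycle 11: W1.I1
cycle 12: W1.I2
cycle 13: idle
cycle 14: idle
cycle 15: idle
cycle 16: idle
cycle 17: idle
cycle 18: idle
cycle 19: W1.I3
cycle 20: idle
cycle 21: idle
cycle 22: idle
cycle 23: idle
cycle 24: idle
cycle 25: idle
cycle 26: idle
cycle 27: W1.I4
cycle 28: W1.I5
cycle 29: W1.I6
cycle 30: W1.I7

Answer: 31 cycles, utilization 11/31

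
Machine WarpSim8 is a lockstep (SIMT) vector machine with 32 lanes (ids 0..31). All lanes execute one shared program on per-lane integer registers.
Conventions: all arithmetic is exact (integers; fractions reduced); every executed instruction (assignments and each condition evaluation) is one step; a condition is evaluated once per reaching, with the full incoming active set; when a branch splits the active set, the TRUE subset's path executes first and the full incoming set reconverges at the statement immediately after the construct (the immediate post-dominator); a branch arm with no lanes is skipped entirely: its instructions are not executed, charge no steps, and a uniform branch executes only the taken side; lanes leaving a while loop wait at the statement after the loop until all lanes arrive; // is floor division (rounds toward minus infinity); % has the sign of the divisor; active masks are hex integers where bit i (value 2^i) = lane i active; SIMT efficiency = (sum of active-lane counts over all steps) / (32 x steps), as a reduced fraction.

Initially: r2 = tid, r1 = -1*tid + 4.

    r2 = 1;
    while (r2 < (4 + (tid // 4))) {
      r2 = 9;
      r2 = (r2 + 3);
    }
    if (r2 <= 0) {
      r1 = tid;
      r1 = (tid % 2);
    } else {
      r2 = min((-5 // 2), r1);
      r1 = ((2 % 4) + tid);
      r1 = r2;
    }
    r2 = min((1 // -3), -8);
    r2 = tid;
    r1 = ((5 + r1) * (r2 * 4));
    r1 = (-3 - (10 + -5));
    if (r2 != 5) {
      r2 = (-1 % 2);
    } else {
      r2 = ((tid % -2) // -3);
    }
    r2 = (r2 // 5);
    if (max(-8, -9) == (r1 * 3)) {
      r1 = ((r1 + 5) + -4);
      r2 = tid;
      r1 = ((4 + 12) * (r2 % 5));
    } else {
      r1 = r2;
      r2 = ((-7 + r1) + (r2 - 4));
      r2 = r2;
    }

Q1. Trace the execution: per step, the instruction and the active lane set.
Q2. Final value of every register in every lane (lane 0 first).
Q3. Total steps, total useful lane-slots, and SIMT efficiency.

step 0: r2 <- 1                      0xffffffff
step 1: eval (r2 < (4 + (tid // 4))) 0xffffffff
step 2: r2 <- 9                      0xffffffff
step 3: r2 <- (r2 + 3)               0xffffffff
step 4: eval (r2 < (4 + (tid // 4))) 0xffffffff
step 5: eval (r2 <= 0)               0xffffffff
step 6: r2 <- min((-5 // 2), r1)     0xffffffff
step 7: r1 <- ((2 % 4) + tid)        0xffffffff
step 8: r1 <- r2                     0xffffffff
step 9: r2 <- min((1 // -3), -8)     0xffffffff
step 10: r2 <- tid                    0xffffffff
step 11: r1 <- ((5 + r1) * (r2 * 4))  0xffffffff
step 12: r1 <- (-3 - (10 + -5))       0xffffffff
step 13: eval (r2 != 5)               0xffffffff
step 14: r2 <- (-1 % 2)               0xffffffdf
step 15: r2 <- ((tid % -2) // -3)     0x00000020
step 16: r2 <- (r2 // 5)              0xffffffff
step 17: eval (max(-8, -9) == (r1 * 3)) 0xffffffff
step 18: r1 <- r2                     0xffffffff
step 19: r2 <- ((-7 + r1) + (r2 - 4)) 0xffffffff
step 20: r2 <- r2                     0xffffffff

Answer: 21 steps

r2: -11,-11,-11,-11,-11,-11,-11,-11,-11,-11,-11,-11,-11,-11,-11,-11,-11,-11,-11,-11,-11,-11,-11,-11,-11,-11,-11,-11,-11,-11,-11,-11
r1: 0,0,0,0,0,0,0,0,0,0,0,0,0,0,0,0,0,0,0,0,0,0,0,0,0,0,0,0,0,0,0,0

steps = 21; useful = 640; efficiency = 640/672 = 20/21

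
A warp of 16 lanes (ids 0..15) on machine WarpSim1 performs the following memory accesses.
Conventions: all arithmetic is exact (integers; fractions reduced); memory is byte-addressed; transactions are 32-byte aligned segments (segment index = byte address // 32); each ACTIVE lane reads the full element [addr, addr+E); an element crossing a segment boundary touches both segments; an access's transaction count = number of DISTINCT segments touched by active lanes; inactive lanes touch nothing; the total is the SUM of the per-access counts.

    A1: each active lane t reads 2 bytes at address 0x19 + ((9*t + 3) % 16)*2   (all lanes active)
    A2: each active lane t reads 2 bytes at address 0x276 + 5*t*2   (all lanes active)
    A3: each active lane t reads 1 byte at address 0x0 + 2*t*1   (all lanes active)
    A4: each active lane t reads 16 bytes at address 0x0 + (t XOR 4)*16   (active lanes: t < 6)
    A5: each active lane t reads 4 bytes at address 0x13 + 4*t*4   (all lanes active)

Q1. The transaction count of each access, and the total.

A1: 2 transactions
A2: 6 transactions
A3: 1 transaction
A4: 3 transactions
A5: 9 transactions

Answer: 2,6,1,3,9; total 21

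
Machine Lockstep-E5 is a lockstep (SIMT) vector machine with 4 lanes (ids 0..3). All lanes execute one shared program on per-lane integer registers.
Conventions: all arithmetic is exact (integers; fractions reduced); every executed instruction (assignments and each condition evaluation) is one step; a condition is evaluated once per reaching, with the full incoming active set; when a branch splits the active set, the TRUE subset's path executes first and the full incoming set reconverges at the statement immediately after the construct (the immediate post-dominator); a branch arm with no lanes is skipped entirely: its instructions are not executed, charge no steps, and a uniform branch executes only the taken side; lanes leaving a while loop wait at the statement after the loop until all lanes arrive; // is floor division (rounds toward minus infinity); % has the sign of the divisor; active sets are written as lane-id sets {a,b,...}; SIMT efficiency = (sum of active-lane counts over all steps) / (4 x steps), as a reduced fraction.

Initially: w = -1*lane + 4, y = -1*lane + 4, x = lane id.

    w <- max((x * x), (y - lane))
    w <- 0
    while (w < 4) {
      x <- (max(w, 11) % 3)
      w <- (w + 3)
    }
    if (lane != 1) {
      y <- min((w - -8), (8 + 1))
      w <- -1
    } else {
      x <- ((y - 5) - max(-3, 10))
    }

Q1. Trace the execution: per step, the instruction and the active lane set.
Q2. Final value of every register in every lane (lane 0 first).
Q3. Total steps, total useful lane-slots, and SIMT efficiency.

step 0: w <- max((x * x), (y - lane)) {0,1,2,3}
step 1: w <- 0                       {0,1,2,3}
step 2: eval (w < 4)                 {0,1,2,3}
step 3: x <- (max(w, 11) % 3)        {0,1,2,3}
step 4: w <- (w + 3)                 {0,1,2,3}
step 5: eval (w < 4)                 {0,1,2,3}
step 6: x <- (max(w, 11) % 3)        {0,1,2,3}
step 7: w <- (w + 3)                 {0,1,2,3}
step 8: eval (w < 4)                 {0,1,2,3}
step 9: eval (lane != 1)             {0,1,2,3}
step 10: y <- min((w - -8), (8 + 1))  {0,2,3}
step 11: w <- -1                      {0,2,3}
step 12: x <- ((y - 5) - max(-3, 10)) {1}

Answer: 13 steps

w: -1,6,-1,-1
y: 9,3,9,9
x: 2,-12,2,2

steps = 13; useful = 47; efficiency = 47/52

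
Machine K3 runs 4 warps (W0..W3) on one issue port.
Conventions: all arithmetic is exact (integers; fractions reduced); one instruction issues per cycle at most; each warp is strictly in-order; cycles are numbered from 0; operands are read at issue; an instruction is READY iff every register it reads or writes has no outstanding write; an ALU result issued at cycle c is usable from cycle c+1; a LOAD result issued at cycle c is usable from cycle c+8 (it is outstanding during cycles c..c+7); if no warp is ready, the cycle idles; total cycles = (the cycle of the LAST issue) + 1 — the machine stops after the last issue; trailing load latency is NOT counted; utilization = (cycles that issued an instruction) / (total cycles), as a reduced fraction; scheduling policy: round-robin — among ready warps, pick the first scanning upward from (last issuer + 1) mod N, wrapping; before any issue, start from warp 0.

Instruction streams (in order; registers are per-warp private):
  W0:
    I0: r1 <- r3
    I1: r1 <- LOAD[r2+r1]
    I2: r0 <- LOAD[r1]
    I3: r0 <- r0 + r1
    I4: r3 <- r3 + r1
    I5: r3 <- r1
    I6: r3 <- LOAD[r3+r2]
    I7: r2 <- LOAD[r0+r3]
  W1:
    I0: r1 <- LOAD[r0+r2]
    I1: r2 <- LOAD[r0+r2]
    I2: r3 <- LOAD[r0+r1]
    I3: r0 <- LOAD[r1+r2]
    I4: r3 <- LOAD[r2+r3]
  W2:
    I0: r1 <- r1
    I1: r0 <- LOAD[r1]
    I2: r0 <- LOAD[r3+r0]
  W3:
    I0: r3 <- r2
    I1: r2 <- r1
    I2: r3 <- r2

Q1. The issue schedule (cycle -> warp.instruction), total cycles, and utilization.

cycle 0: W0.I0
cycle 1: W1.I0
cycle 2: W2.I0
cycle 3: W3.I0
cycle 4: W0.I1
cycle 5: W1.I1
cycle 6: W2.I1
cycle 7: W3.I1
cycle 8: W3.I2
cycle 9: W1.I2
cycle 10: idle
cycle 11: idle
cycle 12: W0.I2
cycle 13: W1.I3
cycle 14: W2.I2
cycle 15: idle
cycle 16: idle
cycle 17: W1.I4
cycle 18: idle
cycle 19: idle
cycle 20: W0.I3
cycle 21: W0.I4
cycle 22: W0.I5
cycle 23: W0.I6
cycle 24: idle
cycle 25: idle
cycle 26: idle
cycle 27: idle
cycle 28: idle
cycle 29: idle
cycle 30: idle
cycle 31: W0.I7

Answer: 32 cycles, utilization 19/32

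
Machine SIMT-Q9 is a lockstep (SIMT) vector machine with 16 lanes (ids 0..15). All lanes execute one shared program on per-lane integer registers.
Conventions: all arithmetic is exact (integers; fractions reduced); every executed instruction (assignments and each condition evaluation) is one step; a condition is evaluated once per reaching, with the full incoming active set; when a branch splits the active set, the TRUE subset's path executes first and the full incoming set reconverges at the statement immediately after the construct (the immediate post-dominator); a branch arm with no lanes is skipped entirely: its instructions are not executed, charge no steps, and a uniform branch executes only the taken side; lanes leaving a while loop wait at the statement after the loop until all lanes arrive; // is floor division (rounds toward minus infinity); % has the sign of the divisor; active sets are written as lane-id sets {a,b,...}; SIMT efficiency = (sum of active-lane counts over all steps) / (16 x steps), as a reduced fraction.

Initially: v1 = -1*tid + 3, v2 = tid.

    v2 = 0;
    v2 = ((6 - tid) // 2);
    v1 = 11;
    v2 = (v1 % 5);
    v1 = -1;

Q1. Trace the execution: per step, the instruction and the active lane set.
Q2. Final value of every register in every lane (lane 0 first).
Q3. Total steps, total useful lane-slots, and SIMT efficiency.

step 0: v2 <- 0                      {0,1,2,3,4,5,6,7,8,9,10,11,12,13,14,15}
step 1: v2 <- ((6 - tid) // 2)       {0,1,2,3,4,5,6,7,8,9,10,11,12,13,14,15}
step 2: v1 <- 11                     {0,1,2,3,4,5,6,7,8,9,10,11,12,13,14,15}
step 3: v2 <- (v1 % 5)               {0,1,2,3,4,5,6,7,8,9,10,11,12,13,14,15}
step 4: v1 <- -1                     {0,1,2,3,4,5,6,7,8,9,10,11,12,13,14,15}

Answer: 5 steps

v1: -1,-1,-1,-1,-1,-1,-1,-1,-1,-1,-1,-1,-1,-1,-1,-1
v2: 1,1,1,1,1,1,1,1,1,1,1,1,1,1,1,1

steps = 5; useful = 80; efficiency = 80/80 = 1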